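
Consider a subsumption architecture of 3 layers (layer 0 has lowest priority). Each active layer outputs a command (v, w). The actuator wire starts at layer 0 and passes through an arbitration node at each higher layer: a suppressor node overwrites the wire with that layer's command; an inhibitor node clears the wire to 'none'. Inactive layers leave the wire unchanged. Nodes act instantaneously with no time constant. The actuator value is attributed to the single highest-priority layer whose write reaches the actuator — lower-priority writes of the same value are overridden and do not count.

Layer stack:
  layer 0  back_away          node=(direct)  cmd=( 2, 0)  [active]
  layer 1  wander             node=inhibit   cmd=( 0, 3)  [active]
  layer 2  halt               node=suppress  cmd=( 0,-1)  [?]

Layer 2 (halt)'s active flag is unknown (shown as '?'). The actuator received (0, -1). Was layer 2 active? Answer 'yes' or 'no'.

If layer 2 is active=yes:
  actuator would be (0, -1)
If layer 2 is active=no:
  actuator would be none
Observed (0, -1), so layer 2 was active.

yes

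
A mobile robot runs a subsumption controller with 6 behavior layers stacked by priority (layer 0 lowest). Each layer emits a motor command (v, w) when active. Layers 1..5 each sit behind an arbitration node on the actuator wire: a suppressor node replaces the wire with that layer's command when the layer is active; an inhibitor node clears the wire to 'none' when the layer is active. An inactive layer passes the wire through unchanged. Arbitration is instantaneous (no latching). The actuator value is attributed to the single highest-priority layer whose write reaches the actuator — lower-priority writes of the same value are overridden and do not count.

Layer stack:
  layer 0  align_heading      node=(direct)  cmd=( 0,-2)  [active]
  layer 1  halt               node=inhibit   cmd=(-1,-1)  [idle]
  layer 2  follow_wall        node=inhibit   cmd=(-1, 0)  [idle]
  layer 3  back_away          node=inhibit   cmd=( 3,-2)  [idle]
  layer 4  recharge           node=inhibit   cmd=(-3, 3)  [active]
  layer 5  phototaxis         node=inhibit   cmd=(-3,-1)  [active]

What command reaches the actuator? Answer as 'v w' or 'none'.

none

L0 align_heading: active, feeds wire = (0, -2)
L1 halt: idle → wire stays (0, -2)
L2 follow_wall: idle → wire stays (0, -2)
L3 back_away: idle → wire stays (0, -2)
L4 recharge: active, inhibitor → wire = none
L5 phototaxis: active, inhibitor → wire = none
actuator = none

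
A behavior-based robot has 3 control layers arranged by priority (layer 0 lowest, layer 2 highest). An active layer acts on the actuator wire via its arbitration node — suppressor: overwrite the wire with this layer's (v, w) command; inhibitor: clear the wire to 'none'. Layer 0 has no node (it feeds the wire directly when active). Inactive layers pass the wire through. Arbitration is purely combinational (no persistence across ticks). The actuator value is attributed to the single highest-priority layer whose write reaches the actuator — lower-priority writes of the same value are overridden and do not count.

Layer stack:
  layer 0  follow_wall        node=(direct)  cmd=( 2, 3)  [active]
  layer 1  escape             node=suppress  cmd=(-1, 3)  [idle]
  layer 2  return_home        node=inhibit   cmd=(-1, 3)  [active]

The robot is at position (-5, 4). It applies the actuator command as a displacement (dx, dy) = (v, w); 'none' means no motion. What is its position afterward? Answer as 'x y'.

-5 4

[0] follow_wall on; wire := (2, 3)
[1] escape off; pass (2, 3)
[2] return_home on (inhibit); wire := none
output none
position: (-5, 4) + none = (-5, 4)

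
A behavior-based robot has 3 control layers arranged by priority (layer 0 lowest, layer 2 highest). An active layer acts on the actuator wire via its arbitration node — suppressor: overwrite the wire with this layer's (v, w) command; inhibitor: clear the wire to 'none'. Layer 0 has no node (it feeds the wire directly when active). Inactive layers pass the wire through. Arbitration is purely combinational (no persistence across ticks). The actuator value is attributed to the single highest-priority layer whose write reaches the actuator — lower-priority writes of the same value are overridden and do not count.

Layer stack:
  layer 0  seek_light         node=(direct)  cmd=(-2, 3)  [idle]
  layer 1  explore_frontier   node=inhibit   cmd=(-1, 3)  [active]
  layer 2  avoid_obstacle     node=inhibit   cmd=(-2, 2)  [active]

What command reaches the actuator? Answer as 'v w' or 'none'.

[0] seek_light off; wire := none
[1] explore_frontier on (inhibit); wire := none
[2] avoid_obstacle on (inhibit); wire := none
output none

none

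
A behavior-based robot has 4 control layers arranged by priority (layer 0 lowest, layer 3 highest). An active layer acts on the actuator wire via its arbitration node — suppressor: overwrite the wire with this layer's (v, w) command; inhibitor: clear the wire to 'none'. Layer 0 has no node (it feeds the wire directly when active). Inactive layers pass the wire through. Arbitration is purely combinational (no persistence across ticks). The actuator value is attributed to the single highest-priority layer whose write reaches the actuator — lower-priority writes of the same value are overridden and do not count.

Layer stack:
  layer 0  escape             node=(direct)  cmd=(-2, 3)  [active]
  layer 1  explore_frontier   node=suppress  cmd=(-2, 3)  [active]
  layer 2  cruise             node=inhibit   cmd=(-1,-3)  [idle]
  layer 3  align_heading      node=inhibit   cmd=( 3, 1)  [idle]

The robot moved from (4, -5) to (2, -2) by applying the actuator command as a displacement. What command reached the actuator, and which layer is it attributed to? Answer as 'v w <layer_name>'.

-2 3 explore_frontier

displacement = (2, -2) − (4, -5) = (-2, 3)
[0] escape on; wire := (-2, 3)
[1] explore_frontier on (suppress); wire := (-2, 3)
[2] cruise off; pass (-2, 3)
[3] align_heading off; pass (-2, 3)
output (-2, 3) — from layer 1 (explore_frontier)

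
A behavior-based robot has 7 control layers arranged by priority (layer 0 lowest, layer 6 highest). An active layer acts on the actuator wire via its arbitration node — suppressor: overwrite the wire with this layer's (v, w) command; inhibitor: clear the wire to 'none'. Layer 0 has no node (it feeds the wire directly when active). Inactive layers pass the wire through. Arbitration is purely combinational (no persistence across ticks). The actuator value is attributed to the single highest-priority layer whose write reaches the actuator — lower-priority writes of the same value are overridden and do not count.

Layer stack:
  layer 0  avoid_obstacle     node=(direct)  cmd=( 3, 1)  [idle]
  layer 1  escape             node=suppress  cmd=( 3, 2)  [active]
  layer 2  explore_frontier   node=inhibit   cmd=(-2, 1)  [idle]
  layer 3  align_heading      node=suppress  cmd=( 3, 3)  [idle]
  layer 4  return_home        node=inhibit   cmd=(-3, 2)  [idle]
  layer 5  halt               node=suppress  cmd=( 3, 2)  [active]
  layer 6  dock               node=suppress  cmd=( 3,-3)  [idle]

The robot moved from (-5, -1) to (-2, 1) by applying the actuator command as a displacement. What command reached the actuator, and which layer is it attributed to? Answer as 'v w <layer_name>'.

displacement = (-2, 1) − (-5, -1) = (3, 2)
L0 avoid_obstacle: idle → wire = none
L1 escape: active, suppressor → wire = (3, 2)
L2 explore_frontier: idle → wire stays (3, 2)
L3 align_heading: idle → wire stays (3, 2)
L4 return_home: idle → wire stays (3, 2)
L5 halt: active, suppressor → wire = (3, 2)
L6 dock: idle → wire stays (3, 2)
actuator = (3, 2) — from layer 5 (halt)

3 2 halt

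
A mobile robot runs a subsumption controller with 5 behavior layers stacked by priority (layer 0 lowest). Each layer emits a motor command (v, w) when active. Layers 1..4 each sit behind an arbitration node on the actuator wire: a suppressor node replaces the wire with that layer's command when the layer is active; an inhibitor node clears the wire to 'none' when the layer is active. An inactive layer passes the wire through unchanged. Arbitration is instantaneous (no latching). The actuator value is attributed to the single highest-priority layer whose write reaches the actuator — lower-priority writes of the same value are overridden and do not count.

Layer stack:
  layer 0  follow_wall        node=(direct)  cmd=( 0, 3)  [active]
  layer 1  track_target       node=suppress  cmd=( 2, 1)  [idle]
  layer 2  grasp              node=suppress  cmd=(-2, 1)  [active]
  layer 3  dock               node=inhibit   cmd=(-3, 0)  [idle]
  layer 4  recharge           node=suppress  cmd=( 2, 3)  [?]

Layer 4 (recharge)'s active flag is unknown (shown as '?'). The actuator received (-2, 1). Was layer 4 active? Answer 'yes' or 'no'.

no

If layer 4 is active=yes:
  actuator would be (2, 3)
If layer 4 is active=no:
  actuator would be (-2, 1)
Observed (-2, 1), so layer 4 was idle.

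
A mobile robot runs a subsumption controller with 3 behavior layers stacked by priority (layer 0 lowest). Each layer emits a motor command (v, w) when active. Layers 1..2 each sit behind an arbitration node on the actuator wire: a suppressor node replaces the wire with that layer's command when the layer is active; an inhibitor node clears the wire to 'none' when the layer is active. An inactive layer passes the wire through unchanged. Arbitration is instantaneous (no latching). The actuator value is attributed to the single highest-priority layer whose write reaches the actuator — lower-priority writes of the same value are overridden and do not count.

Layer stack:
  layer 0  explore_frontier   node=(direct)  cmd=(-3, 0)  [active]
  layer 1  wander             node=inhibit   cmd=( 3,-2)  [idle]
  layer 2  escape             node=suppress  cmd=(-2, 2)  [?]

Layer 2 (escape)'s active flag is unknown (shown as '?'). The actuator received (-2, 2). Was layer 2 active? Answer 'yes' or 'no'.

If layer 2 is active=yes:
  actuator would be (-2, 2)
If layer 2 is active=no:
  actuator would be (-3, 0)
Observed (-2, 2), so layer 2 was active.

yes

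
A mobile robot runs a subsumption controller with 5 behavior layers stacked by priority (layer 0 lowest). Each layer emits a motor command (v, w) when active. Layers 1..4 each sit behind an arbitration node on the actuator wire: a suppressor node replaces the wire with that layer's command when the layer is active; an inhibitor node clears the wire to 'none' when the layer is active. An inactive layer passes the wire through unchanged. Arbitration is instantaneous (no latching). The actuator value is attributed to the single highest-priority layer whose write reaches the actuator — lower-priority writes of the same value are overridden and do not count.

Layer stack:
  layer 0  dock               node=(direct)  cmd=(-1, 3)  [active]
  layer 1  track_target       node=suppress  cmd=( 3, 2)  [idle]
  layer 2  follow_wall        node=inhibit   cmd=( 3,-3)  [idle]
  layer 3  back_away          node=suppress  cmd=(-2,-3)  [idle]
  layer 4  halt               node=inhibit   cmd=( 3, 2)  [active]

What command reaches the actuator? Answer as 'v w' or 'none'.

layer 0 (dock) active — direct: (-1, 3)
layer 1 (track_target) idle — unchanged: (-1, 3)
layer 2 (follow_wall) idle — unchanged: (-1, 3)
layer 3 (back_away) idle — unchanged: (-1, 3)
layer 4 (halt) active — inhibits: none
→ actuator none

none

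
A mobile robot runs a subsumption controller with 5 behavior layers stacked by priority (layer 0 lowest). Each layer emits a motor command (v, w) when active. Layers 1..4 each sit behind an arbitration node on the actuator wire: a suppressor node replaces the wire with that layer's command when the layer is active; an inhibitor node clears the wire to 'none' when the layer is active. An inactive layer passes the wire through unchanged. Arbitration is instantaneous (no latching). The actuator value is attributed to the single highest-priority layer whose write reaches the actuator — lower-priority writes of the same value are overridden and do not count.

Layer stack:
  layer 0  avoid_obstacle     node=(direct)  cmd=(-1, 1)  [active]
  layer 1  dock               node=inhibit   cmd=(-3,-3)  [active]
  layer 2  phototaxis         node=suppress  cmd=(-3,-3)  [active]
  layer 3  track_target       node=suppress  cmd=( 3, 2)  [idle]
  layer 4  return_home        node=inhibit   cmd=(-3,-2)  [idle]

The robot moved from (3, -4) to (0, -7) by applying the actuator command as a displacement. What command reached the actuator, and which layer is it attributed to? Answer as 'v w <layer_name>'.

displacement = (0, -7) − (3, -4) = (-3, -3)
[0] avoid_obstacle on; wire := (-1, 1)
[1] dock on (inhibit); wire := none
[2] phototaxis on (suppress); wire := (-3, -3)
[3] track_target off; pass (-3, -3)
[4] return_home off; pass (-3, -3)
output (-3, -3) — from layer 2 (phototaxis)

-3 -3 phototaxis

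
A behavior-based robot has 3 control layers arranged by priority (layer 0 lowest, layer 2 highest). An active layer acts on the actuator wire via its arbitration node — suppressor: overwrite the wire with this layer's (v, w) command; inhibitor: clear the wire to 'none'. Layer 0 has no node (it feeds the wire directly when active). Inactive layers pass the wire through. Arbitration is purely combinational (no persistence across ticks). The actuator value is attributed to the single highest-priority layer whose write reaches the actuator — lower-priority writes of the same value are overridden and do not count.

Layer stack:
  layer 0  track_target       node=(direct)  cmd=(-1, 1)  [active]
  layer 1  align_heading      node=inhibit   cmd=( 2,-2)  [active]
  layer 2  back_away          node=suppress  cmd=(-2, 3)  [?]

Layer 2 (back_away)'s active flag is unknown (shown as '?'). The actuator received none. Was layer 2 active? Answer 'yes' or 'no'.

no

If layer 2 is active=yes:
  actuator would be (-2, 3)
If layer 2 is active=no:
  actuator would be none
Observed none, so layer 2 was idle.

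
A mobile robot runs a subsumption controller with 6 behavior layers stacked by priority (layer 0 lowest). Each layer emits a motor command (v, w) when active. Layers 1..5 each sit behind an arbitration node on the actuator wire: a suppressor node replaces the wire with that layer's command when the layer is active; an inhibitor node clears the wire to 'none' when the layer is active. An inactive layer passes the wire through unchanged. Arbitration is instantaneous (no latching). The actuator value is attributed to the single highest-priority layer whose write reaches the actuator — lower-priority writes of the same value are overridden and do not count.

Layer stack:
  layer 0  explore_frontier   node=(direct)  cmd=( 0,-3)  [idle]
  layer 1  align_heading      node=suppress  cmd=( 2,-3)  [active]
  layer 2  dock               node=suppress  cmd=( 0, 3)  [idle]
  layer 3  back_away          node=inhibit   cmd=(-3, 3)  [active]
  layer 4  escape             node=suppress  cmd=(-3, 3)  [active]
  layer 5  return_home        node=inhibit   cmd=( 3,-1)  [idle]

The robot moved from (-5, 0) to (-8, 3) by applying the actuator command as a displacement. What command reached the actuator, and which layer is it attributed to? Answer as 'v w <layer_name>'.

displacement = (-8, 3) − (-5, 0) = (-3, 3)
layer 0 (explore_frontier) idle — none
layer 1 (align_heading) active — suppresses: (2, -3)
layer 2 (dock) idle — unchanged: (2, -3)
layer 3 (back_away) active — inhibits: none
layer 4 (escape) active — suppresses: (-3, 3)
layer 5 (return_home) idle — unchanged: (-3, 3)
→ actuator (-3, 3) — from layer 4 (escape)

-3 3 escape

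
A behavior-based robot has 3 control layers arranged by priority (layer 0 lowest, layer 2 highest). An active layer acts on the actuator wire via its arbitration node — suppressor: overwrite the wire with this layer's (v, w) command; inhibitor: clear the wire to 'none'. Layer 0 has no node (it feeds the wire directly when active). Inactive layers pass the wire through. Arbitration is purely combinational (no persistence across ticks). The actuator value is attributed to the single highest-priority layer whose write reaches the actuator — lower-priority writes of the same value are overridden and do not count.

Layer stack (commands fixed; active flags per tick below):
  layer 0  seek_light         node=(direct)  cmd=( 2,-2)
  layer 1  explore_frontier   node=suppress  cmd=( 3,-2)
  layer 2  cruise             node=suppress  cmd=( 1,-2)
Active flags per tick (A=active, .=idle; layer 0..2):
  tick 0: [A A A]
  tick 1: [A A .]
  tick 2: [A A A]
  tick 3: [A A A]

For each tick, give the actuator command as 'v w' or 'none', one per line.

1 -2
3 -2
1 -2
1 -2

tick 0:
  layer 0 (seek_light) active — direct: (2, -2)
  layer 1 (explore_frontier) active — suppresses: (3, -2)
  layer 2 (cruise) active — suppresses: (1, -2)
  → actuator (1, -2)
tick 1:
  layer 0 (seek_light) active — direct: (2, -2)
  layer 1 (explore_frontier) active — suppresses: (3, -2)
  layer 2 (cruise) idle — unchanged: (3, -2)
  → actuator (3, -2)
tick 2:
  layer 0 (seek_light) active — direct: (2, -2)
  layer 1 (explore_frontier) active — suppresses: (3, -2)
  layer 2 (cruise) active — suppresses: (1, -2)
  → actuator (1, -2)
tick 3:
  layer 0 (seek_light) active — direct: (2, -2)
  layer 1 (explore_frontier) active — suppresses: (3, -2)
  layer 2 (cruise) active — suppresses: (1, -2)
  → actuator (1, -2)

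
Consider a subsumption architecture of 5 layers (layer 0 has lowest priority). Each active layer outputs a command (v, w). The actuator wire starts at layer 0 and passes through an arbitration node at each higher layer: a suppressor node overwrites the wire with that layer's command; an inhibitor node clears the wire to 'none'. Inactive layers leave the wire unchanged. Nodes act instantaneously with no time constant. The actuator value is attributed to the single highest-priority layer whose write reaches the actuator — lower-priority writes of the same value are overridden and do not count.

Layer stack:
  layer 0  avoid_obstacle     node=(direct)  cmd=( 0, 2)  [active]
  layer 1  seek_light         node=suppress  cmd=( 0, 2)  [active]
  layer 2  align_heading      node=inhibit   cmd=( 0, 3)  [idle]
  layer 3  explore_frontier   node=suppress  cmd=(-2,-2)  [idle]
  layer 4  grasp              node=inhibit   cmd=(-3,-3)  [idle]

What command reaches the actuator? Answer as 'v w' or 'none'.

0 2

[0] avoid_obstacle on; wire := (0, 2)
[1] seek_light on (suppress); wire := (0, 2)
[2] align_heading off; pass (0, 2)
[3] explore_frontier off; pass (0, 2)
[4] grasp off; pass (0, 2)
output (0, 2)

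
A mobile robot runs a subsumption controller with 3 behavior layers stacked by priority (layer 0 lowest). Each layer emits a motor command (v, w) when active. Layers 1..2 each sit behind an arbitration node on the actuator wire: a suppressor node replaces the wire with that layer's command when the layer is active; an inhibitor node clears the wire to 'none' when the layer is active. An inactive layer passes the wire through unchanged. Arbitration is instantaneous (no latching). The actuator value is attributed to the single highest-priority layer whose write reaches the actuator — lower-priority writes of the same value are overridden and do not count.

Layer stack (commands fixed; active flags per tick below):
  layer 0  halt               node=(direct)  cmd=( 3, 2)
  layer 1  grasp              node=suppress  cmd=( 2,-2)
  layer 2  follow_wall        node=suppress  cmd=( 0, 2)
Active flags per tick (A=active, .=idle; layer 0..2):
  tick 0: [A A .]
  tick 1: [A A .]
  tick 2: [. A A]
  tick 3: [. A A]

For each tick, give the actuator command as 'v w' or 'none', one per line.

tick 0:
  layer 0 (halt) active — direct: (3, 2)
  layer 1 (grasp) active — suppresses: (2, -2)
  layer 2 (follow_wall) idle — unchanged: (2, -2)
  → actuator (2, -2)
tick 1:
  layer 0 (halt) active — direct: (3, 2)
  layer 1 (grasp) active — suppresses: (2, -2)
  layer 2 (follow_wall) idle — unchanged: (2, -2)
  → actuator (2, -2)
tick 2:
  layer 0 (halt) idle — none
  layer 1 (grasp) active — suppresses: (2, -2)
  layer 2 (follow_wall) active — suppresses: (0, 2)
  → actuator (0, 2)
tick 3:
  layer 0 (halt) idle — none
  layer 1 (grasp) active — suppresses: (2, -2)
  layer 2 (follow_wall) active — suppresses: (0, 2)
  → actuator (0, 2)

2 -2
2 -2
0 2
0 2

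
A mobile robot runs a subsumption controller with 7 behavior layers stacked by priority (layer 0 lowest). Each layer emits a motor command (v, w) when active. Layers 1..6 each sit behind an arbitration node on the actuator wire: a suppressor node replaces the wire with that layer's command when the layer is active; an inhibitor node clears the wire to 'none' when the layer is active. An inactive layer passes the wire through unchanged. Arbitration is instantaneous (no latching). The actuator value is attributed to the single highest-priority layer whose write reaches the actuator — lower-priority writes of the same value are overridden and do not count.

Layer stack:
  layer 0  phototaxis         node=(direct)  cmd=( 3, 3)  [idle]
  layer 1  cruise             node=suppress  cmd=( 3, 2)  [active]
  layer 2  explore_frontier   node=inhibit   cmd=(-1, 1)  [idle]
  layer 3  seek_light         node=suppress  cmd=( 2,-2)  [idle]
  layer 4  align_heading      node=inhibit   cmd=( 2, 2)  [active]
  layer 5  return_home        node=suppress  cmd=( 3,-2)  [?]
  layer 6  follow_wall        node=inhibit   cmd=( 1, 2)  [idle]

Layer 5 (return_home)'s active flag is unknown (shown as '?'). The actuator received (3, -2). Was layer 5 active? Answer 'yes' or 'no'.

yes

If layer 5 is active=yes:
  actuator would be (3, -2)
If layer 5 is active=no:
  actuator would be none
Observed (3, -2), so layer 5 was active.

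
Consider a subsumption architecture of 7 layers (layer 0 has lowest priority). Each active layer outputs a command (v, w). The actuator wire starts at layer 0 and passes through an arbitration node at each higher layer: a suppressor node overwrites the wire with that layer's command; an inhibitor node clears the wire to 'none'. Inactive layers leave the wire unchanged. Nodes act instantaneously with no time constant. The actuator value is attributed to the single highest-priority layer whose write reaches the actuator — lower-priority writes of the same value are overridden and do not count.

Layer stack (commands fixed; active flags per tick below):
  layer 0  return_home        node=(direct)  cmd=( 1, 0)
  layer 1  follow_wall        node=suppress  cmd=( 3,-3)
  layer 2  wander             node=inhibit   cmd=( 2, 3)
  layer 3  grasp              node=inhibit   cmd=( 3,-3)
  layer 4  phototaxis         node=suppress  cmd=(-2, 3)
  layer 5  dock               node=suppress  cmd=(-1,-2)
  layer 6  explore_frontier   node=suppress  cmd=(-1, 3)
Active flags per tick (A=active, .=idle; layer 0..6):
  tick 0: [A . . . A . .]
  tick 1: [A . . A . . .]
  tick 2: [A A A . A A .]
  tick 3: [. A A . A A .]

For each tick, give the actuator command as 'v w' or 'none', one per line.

tick 0:
  L0 return_home: active, feeds wire = (1, 0)
  L1 follow_wall: idle → wire stays (1, 0)
  L2 wander: idle → wire stays (1, 0)
  L3 grasp: idle → wire stays (1, 0)
  L4 phototaxis: active, suppressor → wire = (-2, 3)
  L5 dock: idle → wire stays (-2, 3)
  L6 explore_frontier: idle → wire stays (-2, 3)
  actuator = (-2, 3)
tick 1:
  L0 return_home: active, feeds wire = (1, 0)
  L1 follow_wall: idle → wire stays (1, 0)
  L2 wander: idle → wire stays (1, 0)
  L3 grasp: active, inhibitor → wire = none
  L4 phototaxis: idle → wire stays none
  L5 dock: idle → wire stays none
  L6 explore_frontier: idle → wire stays none
  actuator = none
tick 2:
  L0 return_home: active, feeds wire = (1, 0)
  L1 follow_wall: active, suppressor → wire = (3, -3)
  L2 wander: active, inhibitor → wire = none
  L3 grasp: idle → wire stays none
  L4 phototaxis: active, suppressor → wire = (-2, 3)
  L5 dock: active, suppressor → wire = (-1, -2)
  L6 explore_frontier: idle → wire stays (-1, -2)
  actuator = (-1, -2)
tick 3:
  L0 return_home: idle → wire = none
  L1 follow_wall: active, suppressor → wire = (3, -3)
  L2 wander: active, inhibitor → wire = none
  L3 grasp: idle → wire stays none
  L4 phototaxis: active, suppressor → wire = (-2, 3)
  L5 dock: active, suppressor → wire = (-1, -2)
  L6 explore_frontier: idle → wire stays (-1, -2)
  actuator = (-1, -2)

-2 3
none
-1 -2
-1 -2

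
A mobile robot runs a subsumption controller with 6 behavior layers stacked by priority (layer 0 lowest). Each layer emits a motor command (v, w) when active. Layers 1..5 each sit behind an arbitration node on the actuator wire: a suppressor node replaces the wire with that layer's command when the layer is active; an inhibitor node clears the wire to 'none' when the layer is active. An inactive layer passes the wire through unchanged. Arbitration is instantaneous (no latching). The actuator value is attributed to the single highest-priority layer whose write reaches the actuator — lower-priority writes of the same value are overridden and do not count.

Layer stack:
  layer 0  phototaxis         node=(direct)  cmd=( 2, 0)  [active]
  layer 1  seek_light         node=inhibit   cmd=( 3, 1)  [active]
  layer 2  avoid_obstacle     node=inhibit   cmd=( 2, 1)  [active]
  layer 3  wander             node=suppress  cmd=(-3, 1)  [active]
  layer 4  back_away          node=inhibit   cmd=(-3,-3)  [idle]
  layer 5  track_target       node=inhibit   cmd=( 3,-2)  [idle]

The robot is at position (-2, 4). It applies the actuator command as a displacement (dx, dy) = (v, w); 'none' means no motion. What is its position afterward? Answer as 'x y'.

[0] phototaxis on; wire := (2, 0)
[1] seek_light on (inhibit); wire := none
[2] avoid_obstacle on (inhibit); wire := none
[3] wander on (suppress); wire := (-3, 1)
[4] back_away off; pass (-3, 1)
[5] track_target off; pass (-3, 1)
output (-3, 1)
position: (-2, 4) + (-3, 1) = (-5, 5)

-5 5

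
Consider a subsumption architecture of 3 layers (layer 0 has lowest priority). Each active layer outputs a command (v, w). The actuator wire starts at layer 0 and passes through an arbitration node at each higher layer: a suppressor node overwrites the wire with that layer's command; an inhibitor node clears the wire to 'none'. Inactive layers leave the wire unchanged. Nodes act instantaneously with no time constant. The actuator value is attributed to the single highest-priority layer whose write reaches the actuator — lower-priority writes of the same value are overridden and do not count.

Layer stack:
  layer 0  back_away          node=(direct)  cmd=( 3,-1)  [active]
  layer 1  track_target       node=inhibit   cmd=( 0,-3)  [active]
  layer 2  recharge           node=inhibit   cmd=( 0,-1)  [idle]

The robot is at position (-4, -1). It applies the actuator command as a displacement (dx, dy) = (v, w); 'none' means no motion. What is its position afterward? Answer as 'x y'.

layer 0 (back_away) active — direct: (3, -1)
layer 1 (track_target) active — inhibits: none
layer 2 (recharge) idle — unchanged: none
→ actuator none
position: (-4, -1) + none = (-4, -1)

-4 -1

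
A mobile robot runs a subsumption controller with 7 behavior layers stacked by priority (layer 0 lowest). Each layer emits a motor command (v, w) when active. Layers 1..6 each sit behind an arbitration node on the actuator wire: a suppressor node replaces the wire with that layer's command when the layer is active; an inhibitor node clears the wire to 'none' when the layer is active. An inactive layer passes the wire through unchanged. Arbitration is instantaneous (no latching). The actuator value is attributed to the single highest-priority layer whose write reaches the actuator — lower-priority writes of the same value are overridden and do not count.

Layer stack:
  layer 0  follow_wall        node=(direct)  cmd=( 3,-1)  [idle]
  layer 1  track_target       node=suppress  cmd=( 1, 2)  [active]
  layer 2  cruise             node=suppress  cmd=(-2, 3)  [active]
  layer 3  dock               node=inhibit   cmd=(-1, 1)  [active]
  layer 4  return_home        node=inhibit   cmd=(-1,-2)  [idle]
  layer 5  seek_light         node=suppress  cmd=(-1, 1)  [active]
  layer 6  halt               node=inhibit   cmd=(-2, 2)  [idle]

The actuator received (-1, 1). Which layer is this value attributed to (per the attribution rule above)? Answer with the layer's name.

seek_light

L0 follow_wall: idle → wire = none
L1 track_target: active, suppressor → wire = (1, 2)
L2 cruise: active, suppressor → wire = (-2, 3)
L3 dock: active, inhibitor → wire = none
L4 return_home: idle → wire stays none
L5 seek_light: active, suppressor → wire = (-1, 1)
L6 halt: idle → wire stays (-1, 1)
actuator = (-1, 1)
last writer: layer 5 = seek_light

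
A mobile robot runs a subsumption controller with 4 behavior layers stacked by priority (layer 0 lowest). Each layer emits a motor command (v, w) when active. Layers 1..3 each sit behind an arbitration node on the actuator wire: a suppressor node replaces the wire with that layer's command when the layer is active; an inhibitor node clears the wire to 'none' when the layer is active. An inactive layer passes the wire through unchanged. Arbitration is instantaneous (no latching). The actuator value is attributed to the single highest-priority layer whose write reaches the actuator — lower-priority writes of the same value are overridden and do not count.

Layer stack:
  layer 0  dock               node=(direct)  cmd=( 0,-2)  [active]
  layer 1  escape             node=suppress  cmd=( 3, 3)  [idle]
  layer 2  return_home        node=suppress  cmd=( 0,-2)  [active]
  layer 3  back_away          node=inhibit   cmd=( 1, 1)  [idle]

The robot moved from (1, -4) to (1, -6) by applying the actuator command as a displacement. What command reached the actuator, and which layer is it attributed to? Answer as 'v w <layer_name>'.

displacement = (1, -6) − (1, -4) = (0, -2)
L0 dock: active, feeds wire = (0, -2)
L1 escape: idle → wire stays (0, -2)
L2 return_home: active, suppressor → wire = (0, -2)
L3 back_away: idle → wire stays (0, -2)
actuator = (0, -2) — from layer 2 (return_home)

0 -2 return_home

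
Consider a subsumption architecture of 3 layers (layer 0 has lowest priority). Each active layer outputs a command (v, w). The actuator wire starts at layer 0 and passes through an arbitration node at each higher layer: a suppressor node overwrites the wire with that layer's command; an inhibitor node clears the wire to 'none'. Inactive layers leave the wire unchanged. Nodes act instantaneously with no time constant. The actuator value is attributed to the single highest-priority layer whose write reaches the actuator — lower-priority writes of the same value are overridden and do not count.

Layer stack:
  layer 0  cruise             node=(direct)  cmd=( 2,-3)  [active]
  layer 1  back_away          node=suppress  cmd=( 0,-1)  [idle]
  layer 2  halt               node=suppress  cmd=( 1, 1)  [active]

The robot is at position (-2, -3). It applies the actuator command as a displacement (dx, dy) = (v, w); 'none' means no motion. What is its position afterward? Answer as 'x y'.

-1 -2

L0 cruise: active, feeds wire = (2, -3)
L1 back_away: idle → wire stays (2, -3)
L2 halt: active, suppressor → wire = (1, 1)
actuator = (1, 1)
position: (-2, -3) + (1, 1) = (-1, -2)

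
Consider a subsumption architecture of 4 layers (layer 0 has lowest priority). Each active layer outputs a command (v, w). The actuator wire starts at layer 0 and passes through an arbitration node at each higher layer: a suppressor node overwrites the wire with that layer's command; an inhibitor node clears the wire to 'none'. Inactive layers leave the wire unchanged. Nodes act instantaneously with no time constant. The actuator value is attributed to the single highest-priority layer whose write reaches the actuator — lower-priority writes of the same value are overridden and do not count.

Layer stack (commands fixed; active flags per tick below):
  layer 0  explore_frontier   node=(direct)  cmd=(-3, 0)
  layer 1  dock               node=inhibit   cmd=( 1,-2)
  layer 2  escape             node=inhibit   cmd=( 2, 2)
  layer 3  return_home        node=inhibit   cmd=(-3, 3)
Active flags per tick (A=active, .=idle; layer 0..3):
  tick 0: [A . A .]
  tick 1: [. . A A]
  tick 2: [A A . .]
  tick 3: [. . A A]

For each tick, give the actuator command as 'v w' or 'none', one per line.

none
none
none
none

tick 0:
  [0] explore_frontier on; wire := (-3, 0)
  [1] dock off; pass (-3, 0)
  [2] escape on (inhibit); wire := none
  [3] return_home off; pass none
  output none
tick 1:
  [0] explore_frontier off; wire := none
  [1] dock off; pass none
  [2] escape on (inhibit); wire := none
  [3] return_home on (inhibit); wire := none
  output none
tick 2:
  [0] explore_frontier on; wire := (-3, 0)
  [1] dock on (inhibit); wire := none
  [2] escape off; pass none
  [3] return_home off; pass none
  output none
tick 3:
  [0] explore_frontier off; wire := none
  [1] dock off; pass none
  [2] escape on (inhibit); wire := none
  [3] return_home on (inhibit); wire := none
  output none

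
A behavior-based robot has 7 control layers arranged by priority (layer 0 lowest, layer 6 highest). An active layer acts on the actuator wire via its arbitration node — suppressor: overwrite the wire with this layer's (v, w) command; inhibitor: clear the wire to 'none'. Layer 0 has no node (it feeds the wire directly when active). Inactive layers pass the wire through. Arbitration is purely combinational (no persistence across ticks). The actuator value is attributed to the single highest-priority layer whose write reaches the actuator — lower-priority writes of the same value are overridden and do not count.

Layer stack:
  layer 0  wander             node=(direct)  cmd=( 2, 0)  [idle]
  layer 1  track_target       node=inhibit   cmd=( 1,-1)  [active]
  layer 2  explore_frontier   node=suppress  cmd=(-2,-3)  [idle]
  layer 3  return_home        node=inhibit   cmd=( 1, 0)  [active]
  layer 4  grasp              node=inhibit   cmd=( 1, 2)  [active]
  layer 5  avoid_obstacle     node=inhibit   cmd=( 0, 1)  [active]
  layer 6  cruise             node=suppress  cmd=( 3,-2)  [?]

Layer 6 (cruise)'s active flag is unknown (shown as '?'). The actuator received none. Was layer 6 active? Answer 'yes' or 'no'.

If layer 6 is active=yes:
  actuator would be (3, -2)
If layer 6 is active=no:
  actuator would be none
Observed none, so layer 6 was idle.

no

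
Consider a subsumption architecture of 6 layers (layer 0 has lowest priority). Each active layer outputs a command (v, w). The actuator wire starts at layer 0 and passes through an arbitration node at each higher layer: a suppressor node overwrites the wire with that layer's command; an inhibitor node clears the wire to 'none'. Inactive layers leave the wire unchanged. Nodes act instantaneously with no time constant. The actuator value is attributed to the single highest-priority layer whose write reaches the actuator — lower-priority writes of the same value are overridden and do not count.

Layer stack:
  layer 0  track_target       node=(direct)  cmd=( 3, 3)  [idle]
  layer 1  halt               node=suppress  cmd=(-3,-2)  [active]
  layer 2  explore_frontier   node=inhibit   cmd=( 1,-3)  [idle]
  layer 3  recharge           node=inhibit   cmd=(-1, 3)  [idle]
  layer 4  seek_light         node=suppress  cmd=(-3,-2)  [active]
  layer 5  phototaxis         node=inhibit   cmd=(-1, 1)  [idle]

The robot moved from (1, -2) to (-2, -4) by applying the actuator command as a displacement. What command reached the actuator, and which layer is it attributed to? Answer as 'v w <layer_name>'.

displacement = (-2, -4) − (1, -2) = (-3, -2)
L0 track_target: idle → wire = none
L1 halt: active, suppressor → wire = (-3, -2)
L2 explore_frontier: idle → wire stays (-3, -2)
L3 recharge: idle → wire stays (-3, -2)
L4 seek_light: active, suppressor → wire = (-3, -2)
L5 phototaxis: idle → wire stays (-3, -2)
actuator = (-3, -2) — from layer 4 (seek_light)

-3 -2 seek_light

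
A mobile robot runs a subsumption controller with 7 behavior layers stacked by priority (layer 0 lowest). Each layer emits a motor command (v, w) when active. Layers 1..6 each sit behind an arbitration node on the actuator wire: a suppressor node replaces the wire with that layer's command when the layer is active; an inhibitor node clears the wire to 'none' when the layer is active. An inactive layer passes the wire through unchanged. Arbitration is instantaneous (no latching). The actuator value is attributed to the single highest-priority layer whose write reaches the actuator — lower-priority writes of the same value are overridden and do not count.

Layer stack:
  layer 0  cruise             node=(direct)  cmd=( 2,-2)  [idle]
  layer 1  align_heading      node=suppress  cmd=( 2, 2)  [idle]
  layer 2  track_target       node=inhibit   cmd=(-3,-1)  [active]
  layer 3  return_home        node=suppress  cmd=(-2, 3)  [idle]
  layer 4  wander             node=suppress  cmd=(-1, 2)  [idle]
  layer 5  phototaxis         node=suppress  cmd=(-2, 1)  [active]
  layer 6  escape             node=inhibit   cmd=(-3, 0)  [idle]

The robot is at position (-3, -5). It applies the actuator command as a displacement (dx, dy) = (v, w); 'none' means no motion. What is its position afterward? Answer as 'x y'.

layer 0 (cruise) idle — none
layer 1 (align_heading) idle — unchanged: none
layer 2 (track_target) active — inhibits: none
layer 3 (return_home) idle — unchanged: none
layer 4 (wander) idle — unchanged: none
layer 5 (phototaxis) active — suppresses: (-2, 1)
layer 6 (escape) idle — unchanged: (-2, 1)
→ actuator (-2, 1)
position: (-3, -5) + (-2, 1) = (-5, -4)

-5 -4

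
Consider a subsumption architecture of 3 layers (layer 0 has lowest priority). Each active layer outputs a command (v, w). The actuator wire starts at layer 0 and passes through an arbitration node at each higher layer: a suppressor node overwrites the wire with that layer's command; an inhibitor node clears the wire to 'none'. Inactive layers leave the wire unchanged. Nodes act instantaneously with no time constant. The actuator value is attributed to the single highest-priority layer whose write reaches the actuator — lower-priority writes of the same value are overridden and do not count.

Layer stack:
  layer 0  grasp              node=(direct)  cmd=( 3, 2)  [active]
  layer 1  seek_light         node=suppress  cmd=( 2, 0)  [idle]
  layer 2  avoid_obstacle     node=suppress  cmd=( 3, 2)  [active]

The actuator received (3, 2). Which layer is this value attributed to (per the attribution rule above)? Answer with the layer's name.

avoid_obstacle

L0 grasp: active, feeds wire = (3, 2)
L1 seek_light: idle → wire stays (3, 2)
L2 avoid_obstacle: active, suppressor → wire = (3, 2)
actuator = (3, 2)
last writer: layer 2 = avoid_obstacle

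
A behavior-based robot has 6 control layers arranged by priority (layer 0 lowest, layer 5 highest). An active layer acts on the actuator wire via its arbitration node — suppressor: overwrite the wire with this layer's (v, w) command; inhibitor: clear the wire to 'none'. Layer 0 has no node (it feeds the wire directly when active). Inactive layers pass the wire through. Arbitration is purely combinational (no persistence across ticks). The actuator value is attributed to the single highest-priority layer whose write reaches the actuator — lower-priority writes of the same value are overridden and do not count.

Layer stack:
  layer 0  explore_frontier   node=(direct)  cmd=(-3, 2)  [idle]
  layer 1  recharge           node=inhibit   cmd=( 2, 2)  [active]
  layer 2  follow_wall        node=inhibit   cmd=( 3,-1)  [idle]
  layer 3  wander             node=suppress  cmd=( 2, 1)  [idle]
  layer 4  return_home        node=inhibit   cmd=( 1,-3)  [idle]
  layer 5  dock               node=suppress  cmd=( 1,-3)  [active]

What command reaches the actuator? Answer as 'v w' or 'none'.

L0 explore_frontier: idle → wire = none
L1 recharge: active, inhibitor → wire = none
L2 follow_wall: idle → wire stays none
L3 wander: idle → wire stays none
L4 return_home: idle → wire stays none
L5 dock: active, suppressor → wire = (1, -3)
actuator = (1, -3)

1 -3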